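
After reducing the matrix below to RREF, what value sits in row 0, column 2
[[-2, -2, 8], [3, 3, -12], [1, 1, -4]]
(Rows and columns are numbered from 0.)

-4

ρ1 -> -1/2·ρ1
  [ 1  1   -4 ]
  [ 3  3  -12 ]
  [ 1  1   -4 ]
ρ2 -> ρ2 − 3·ρ1
  [ 1  1  -4 ]
  [ 0  0   0 ]
  [ 1  1  -4 ]
ρ3 -> ρ3 − ρ1
  [ 1  1  -4 ]
  [ 0  0   0 ]
  [ 0  0   0 ]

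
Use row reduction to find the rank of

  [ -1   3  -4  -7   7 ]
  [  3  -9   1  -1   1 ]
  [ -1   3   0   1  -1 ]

rank = 2

R1 -> -1·R1
  [  1  -3  4   7  -7 ]
  [  3  -9  1  -1   1 ]
  [ -1   3  0   1  -1 ]
R2 -> R2 − 3·R1
  [  1  -3    4    7  -7 ]
  [  0   0  -11  -22  22 ]
  [ -1   3    0    1  -1 ]
R3 -> R3 + R1
  [ 1  -3    4    7  -7 ]
  [ 0   0  -11  -22  22 ]
  [ 0   0    4    8  -8 ]
R2 -> -1/11·R2
  [ 1  -3  4  7  -7 ]
  [ 0   0  1  2  -2 ]
  [ 0   0  4  8  -8 ]
R3 -> R3 − 4·R2
  [ 1  -3  4  7  -7 ]
  [ 0   0  1  2  -2 ]
  [ 0   0  0  0   0 ]
R1 -> R1 − 4·R2
  [ 1  -3  0  -1   1 ]
  [ 0   0  1   2  -2 ]
  [ 0   0  0   0   0 ]
The reduced form has 2 nonzero rows.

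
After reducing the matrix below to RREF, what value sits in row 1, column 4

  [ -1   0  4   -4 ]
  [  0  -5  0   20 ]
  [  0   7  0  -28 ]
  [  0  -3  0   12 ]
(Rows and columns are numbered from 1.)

4

ρ1 := -1·ρ1
ρ2 := -1/5·ρ2
ρ3 := ρ3 − 7·ρ2
ρ4 := ρ4 + 3·ρ2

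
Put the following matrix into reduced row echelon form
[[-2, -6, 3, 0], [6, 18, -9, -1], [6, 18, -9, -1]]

R1 ← -1/2·R1
  [ 1   3  -3/2   0 ]
  [ 6  18    -9  -1 ]
  [ 6  18    -9  -1 ]
R2 ← R2 − 6·R1
  [ 1   3  -3/2   0 ]
  [ 0   0     0  -1 ]
  [ 6  18    -9  -1 ]
R3 ← R3 − 6·R1
  [ 1  3  -3/2   0 ]
  [ 0  0     0  -1 ]
  [ 0  0     0  -1 ]
R2 ← -1·R2
  [ 1  3  -3/2   0 ]
  [ 0  0     0   1 ]
  [ 0  0     0  -1 ]
R3 ← R3 + R2
  [ 1  3  -3/2  0 ]
  [ 0  0     0  1 ]
  [ 0  0     0  0 ]

[[1, 3, -3/2, 0], [0, 0, 0, 1], [0, 0, 0, 0]]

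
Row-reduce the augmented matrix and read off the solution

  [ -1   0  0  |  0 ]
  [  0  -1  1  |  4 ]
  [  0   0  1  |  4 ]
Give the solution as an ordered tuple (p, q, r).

(0, 0, 4)

R1 := -1·R1
  [ 1   0  0  |  0 ]
  [ 0  -1  1  |  4 ]
  [ 0   0  1  |  4 ]
R2 := -1·R2
  [ 1  0   0  |   0 ]
  [ 0  1  -1  |  -4 ]
  [ 0  0   1  |   4 ]
R2 := R2 + R3
  [ 1  0  0  |  0 ]
  [ 0  1  0  |  0 ]
  [ 0  0  1  |  4 ]
Reading off the last column: p = 0, q = 0, r = 4.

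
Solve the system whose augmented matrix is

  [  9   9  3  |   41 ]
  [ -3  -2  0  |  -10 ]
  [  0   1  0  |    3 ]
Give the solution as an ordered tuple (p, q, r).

(4/3, 3, 2/3)

r1 ← 1/9·r1
  [  1   1  1/3  |  41/9 ]
  [ -3  -2    0  |   -10 ]
  [  0   1    0  |     3 ]
r2 ← r2 + 3·r1
  [ 1  1  1/3  |  41/9 ]
  [ 0  1    1  |  11/3 ]
  [ 0  1    0  |     3 ]
r3 ← r3 − r2
  [ 1  1  1/3  |  41/9 ]
  [ 0  1    1  |  11/3 ]
  [ 0  0   -1  |  -2/3 ]
r3 ← -1·r3
  [ 1  1  1/3  |  41/9 ]
  [ 0  1    1  |  11/3 ]
  [ 0  0    1  |   2/3 ]
r2 ← r2 − r3
  [ 1  1  1/3  |  41/9 ]
  [ 0  1    0  |     3 ]
  [ 0  0    1  |   2/3 ]
r1 ← r1 − 1/3·r3
  [ 1  1  0  |  13/3 ]
  [ 0  1  0  |     3 ]
  [ 0  0  1  |   2/3 ]
r1 ← r1 − r2
  [ 1  0  0  |  4/3 ]
  [ 0  1  0  |    3 ]
  [ 0  0  1  |  2/3 ]
Reading off the last column: p = 4/3, q = 3, r = 2/3.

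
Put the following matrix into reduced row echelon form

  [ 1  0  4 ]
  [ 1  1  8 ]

[[1, 0, 4], [0, 1, 4]]

R2 := R2 − R1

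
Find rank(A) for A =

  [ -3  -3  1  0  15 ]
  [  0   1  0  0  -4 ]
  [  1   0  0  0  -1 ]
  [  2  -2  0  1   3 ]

rank = 4

Multiply R1 by -1/3.
  [ 1   1  -1/3  0  -5 ]
  [ 0   1     0  0  -4 ]
  [ 1   0     0  0  -1 ]
  [ 2  -2     0  1   3 ]
Subtract R1 from R3.
  [ 1   1  -1/3  0  -5 ]
  [ 0   1     0  0  -4 ]
  [ 0  -1   1/3  0   4 ]
  [ 2  -2     0  1   3 ]
Subtract 2 times R1 from R4.
  [ 1   1  -1/3  0  -5 ]
  [ 0   1     0  0  -4 ]
  [ 0  -1   1/3  0   4 ]
  [ 0  -4   2/3  1  13 ]
Add R2 to R3.
  [ 1   1  -1/3  0  -5 ]
  [ 0   1     0  0  -4 ]
  [ 0   0   1/3  0   0 ]
  [ 0  -4   2/3  1  13 ]
Add 4 times R2 to R4.
  [ 1  1  -1/3  0  -5 ]
  [ 0  1     0  0  -4 ]
  [ 0  0   1/3  0   0 ]
  [ 0  0   2/3  1  -3 ]
Multiply R3 by 3.
  [ 1  1  -1/3  0  -5 ]
  [ 0  1     0  0  -4 ]
  [ 0  0     1  0   0 ]
  [ 0  0   2/3  1  -3 ]
Subtract 2/3 times R3 from R4.
  [ 1  1  -1/3  0  -5 ]
  [ 0  1     0  0  -4 ]
  [ 0  0     1  0   0 ]
  [ 0  0     0  1  -3 ]
Add 1/3 times R3 to R1.
  [ 1  1  0  0  -5 ]
  [ 0  1  0  0  -4 ]
  [ 0  0  1  0   0 ]
  [ 0  0  0  1  -3 ]
Subtract R2 from R1.
  [ 1  0  0  0  -1 ]
  [ 0  1  0  0  -4 ]
  [ 0  0  1  0   0 ]
  [ 0  0  0  1  -3 ]
The reduced form has 4 nonzero rows.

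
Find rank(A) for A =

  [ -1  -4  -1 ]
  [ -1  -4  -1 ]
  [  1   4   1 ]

rank = 1

ρ1 := -1·ρ1
  [  1   4   1 ]
  [ -1  -4  -1 ]
  [  1   4   1 ]
ρ2 := ρ2 + ρ1
  [ 1  4  1 ]
  [ 0  0  0 ]
  [ 1  4  1 ]
ρ3 := ρ3 − ρ1
  [ 1  4  1 ]
  [ 0  0  0 ]
  [ 0  0  0 ]
The reduced form has 1 nonzero row.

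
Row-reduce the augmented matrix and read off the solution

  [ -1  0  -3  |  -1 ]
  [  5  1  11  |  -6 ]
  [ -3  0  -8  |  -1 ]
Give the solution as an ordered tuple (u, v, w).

R1 ← -1·R1
  [  1  0   3  |   1 ]
  [  5  1  11  |  -6 ]
  [ -3  0  -8  |  -1 ]
R2 ← R2 − 5·R1
  [  1  0   3  |    1 ]
  [  0  1  -4  |  -11 ]
  [ -3  0  -8  |   -1 ]
R3 ← R3 + 3·R1
  [ 1  0   3  |    1 ]
  [ 0  1  -4  |  -11 ]
  [ 0  0   1  |    2 ]
R2 ← R2 + 4·R3
  [ 1  0  3  |   1 ]
  [ 0  1  0  |  -3 ]
  [ 0  0  1  |   2 ]
R1 ← R1 − 3·R3
  [ 1  0  0  |  -5 ]
  [ 0  1  0  |  -3 ]
  [ 0  0  1  |   2 ]
Reading off the last column: u = -5, v = -3, w = 2.

(-5, -3, 2)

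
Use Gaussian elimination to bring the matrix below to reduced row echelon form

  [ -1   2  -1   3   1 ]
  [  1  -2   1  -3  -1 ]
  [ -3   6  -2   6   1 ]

[[1, -2, 0, 0, 1], [0, 0, 1, -3, -2], [0, 0, 0, 0, 0]]

R1 → -1·R1
R2 → R2 − R1
R3 → R3 + 3·R1
R2 ↔ R3
R1 → R1 − R2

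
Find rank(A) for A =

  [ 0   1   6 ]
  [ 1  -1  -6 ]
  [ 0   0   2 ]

Swap ρ1 and ρ2.
  [ 1  -1  -6 ]
  [ 0   1   6 ]
  [ 0   0   2 ]
Multiply ρ3 by 1/2.
  [ 1  -1  -6 ]
  [ 0   1   6 ]
  [ 0   0   1 ]
Subtract 6 times ρ3 from ρ2.
  [ 1  -1  -6 ]
  [ 0   1   0 ]
  [ 0   0   1 ]
Add 6 times ρ3 to ρ1.
  [ 1  -1  0 ]
  [ 0   1  0 ]
  [ 0   0  1 ]
Add ρ2 to ρ1.
  [ 1  0  0 ]
  [ 0  1  0 ]
  [ 0  0  1 ]
The reduced form has 3 nonzero rows.

rank = 3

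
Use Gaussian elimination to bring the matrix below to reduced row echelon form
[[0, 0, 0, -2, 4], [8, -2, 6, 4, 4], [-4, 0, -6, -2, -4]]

ρ1 ↔ ρ2
  [  8  -2   6   4   4 ]
  [  0   0   0  -2   4 ]
  [ -4   0  -6  -2  -4 ]
ρ1 -> 1/8·ρ1
  [  1  -1/4  3/4  1/2  1/2 ]
  [  0     0    0   -2    4 ]
  [ -4     0   -6   -2   -4 ]
ρ3 -> ρ3 + 4·ρ1
  [ 1  -1/4  3/4  1/2  1/2 ]
  [ 0     0    0   -2    4 ]
  [ 0    -1   -3    0   -2 ]
ρ2 ↔ ρ3
  [ 1  -1/4  3/4  1/2  1/2 ]
  [ 0    -1   -3    0   -2 ]
  [ 0     0    0   -2    4 ]
ρ2 -> -1·ρ2
  [ 1  -1/4  3/4  1/2  1/2 ]
  [ 0     1    3    0    2 ]
  [ 0     0    0   -2    4 ]
ρ3 -> -1/2·ρ3
  [ 1  -1/4  3/4  1/2  1/2 ]
  [ 0     1    3    0    2 ]
  [ 0     0    0    1   -2 ]
ρ1 -> ρ1 − 1/2·ρ3
  [ 1  -1/4  3/4  0  3/2 ]
  [ 0     1    3  0    2 ]
  [ 0     0    0  1   -2 ]
ρ1 -> ρ1 + 1/4·ρ2
  [ 1  0  3/2  0   2 ]
  [ 0  1    3  0   2 ]
  [ 0  0    0  1  -2 ]

[[1, 0, 3/2, 0, 2], [0, 1, 3, 0, 2], [0, 0, 0, 1, -2]]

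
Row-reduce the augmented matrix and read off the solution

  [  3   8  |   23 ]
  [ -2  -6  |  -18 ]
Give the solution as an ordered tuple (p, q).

(-3, 4)

R1 := 1/3·R1
  [  1  8/3  |  23/3 ]
  [ -2   -6  |   -18 ]
R2 := R2 + 2·R1
  [ 1   8/3  |  23/3 ]
  [ 0  -2/3  |  -8/3 ]
R2 := -3/2·R2
  [ 1  8/3  |  23/3 ]
  [ 0    1  |     4 ]
R1 := R1 − 8/3·R2
  [ 1  0  |  -3 ]
  [ 0  1  |   4 ]
Reading off the last column: p = -3, q = 4.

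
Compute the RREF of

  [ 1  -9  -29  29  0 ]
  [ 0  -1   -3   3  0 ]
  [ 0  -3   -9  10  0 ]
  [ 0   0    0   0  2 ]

r2 → -1·r2
  [ 1  -9  -29  29  0 ]
  [ 0   1    3  -3  0 ]
  [ 0  -3   -9  10  0 ]
  [ 0   0    0   0  2 ]
r3 → r3 + 3·r2
  [ 1  -9  -29  29  0 ]
  [ 0   1    3  -3  0 ]
  [ 0   0    0   1  0 ]
  [ 0   0    0   0  2 ]
r4 → 1/2·r4
  [ 1  -9  -29  29  0 ]
  [ 0   1    3  -3  0 ]
  [ 0   0    0   1  0 ]
  [ 0   0    0   0  1 ]
r2 → r2 + 3·r3
  [ 1  -9  -29  29  0 ]
  [ 0   1    3   0  0 ]
  [ 0   0    0   1  0 ]
  [ 0   0    0   0  1 ]
r1 → r1 − 29·r3
  [ 1  -9  -29  0  0 ]
  [ 0   1    3  0  0 ]
  [ 0   0    0  1  0 ]
  [ 0   0    0  0  1 ]
r1 → r1 + 9·r2
  [ 1  0  -2  0  0 ]
  [ 0  1   3  0  0 ]
  [ 0  0   0  1  0 ]
  [ 0  0   0  0  1 ]

[[1, 0, -2, 0, 0], [0, 1, 3, 0, 0], [0, 0, 0, 1, 0], [0, 0, 0, 0, 1]]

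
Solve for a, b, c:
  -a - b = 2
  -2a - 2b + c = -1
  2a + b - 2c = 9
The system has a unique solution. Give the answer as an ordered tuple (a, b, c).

Form the augmented matrix and row-reduce:
  [ -1  -1   0  |   2 ]
  [ -2  -2   1  |  -1 ]
  [  2   1  -2  |   9 ]
ρ1 ← -1·ρ1
  [  1   1   0  |  -2 ]
  [ -2  -2   1  |  -1 ]
  [  2   1  -2  |   9 ]
ρ2 ← ρ2 + 2·ρ1
  [ 1  1   0  |  -2 ]
  [ 0  0   1  |  -5 ]
  [ 2  1  -2  |   9 ]
ρ3 ← ρ3 − 2·ρ1
  [ 1   1   0  |  -2 ]
  [ 0   0   1  |  -5 ]
  [ 0  -1  -2  |  13 ]
ρ2 <=> ρ3
  [ 1   1   0  |  -2 ]
  [ 0  -1  -2  |  13 ]
  [ 0   0   1  |  -5 ]
ρ2 ← -1·ρ2
  [ 1  1  0  |   -2 ]
  [ 0  1  2  |  -13 ]
  [ 0  0  1  |   -5 ]
ρ2 ← ρ2 − 2·ρ3
  [ 1  1  0  |  -2 ]
  [ 0  1  0  |  -3 ]
  [ 0  0  1  |  -5 ]
ρ1 ← ρ1 − ρ2
  [ 1  0  0  |   1 ]
  [ 0  1  0  |  -3 ]
  [ 0  0  1  |  -5 ]
Reading off the last column: a = 1, b = -3, c = -5.

(1, -3, -5)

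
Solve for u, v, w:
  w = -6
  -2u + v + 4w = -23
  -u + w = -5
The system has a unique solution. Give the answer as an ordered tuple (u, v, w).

(-1, -1, -6)

Form the augmented matrix and row-reduce:
  [  0  0  1  |   -6 ]
  [ -2  1  4  |  -23 ]
  [ -1  0  1  |   -5 ]
ρ1 <-> ρ2
ρ1 -> -1/2·ρ1
ρ3 -> ρ3 + ρ1
ρ2 <-> ρ3
ρ2 -> -2·ρ2
ρ2 -> ρ2 − 2·ρ3
ρ1 -> ρ1 + 2·ρ3
ρ1 -> ρ1 + 1/2·ρ2
Reading off the last column: u = -1, v = -1, w = -6.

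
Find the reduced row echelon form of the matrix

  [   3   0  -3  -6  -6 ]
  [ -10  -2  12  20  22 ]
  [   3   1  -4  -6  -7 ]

[[1, 0, -1, -2, -2], [0, 1, -1, 0, -1], [0, 0, 0, 0, 0]]

r1 ← 1/3·r1
  [   1   0  -1  -2  -2 ]
  [ -10  -2  12  20  22 ]
  [   3   1  -4  -6  -7 ]
r2 ← r2 + 10·r1
  [ 1   0  -1  -2  -2 ]
  [ 0  -2   2   0   2 ]
  [ 3   1  -4  -6  -7 ]
r3 ← r3 − 3·r1
  [ 1   0  -1  -2  -2 ]
  [ 0  -2   2   0   2 ]
  [ 0   1  -1   0  -1 ]
r2 ← -1/2·r2
  [ 1  0  -1  -2  -2 ]
  [ 0  1  -1   0  -1 ]
  [ 0  1  -1   0  -1 ]
r3 ← r3 − r2
  [ 1  0  -1  -2  -2 ]
  [ 0  1  -1   0  -1 ]
  [ 0  0   0   0   0 ]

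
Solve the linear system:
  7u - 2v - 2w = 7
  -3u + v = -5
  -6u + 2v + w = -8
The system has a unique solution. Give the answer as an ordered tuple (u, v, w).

Form the augmented matrix and row-reduce:
  [  7  -2  -2  |   7 ]
  [ -3   1   0  |  -5 ]
  [ -6   2   1  |  -8 ]
r1 -> 1/7·r1
  [  1  -2/7  -2/7  |   1 ]
  [ -3     1     0  |  -5 ]
  [ -6     2     1  |  -8 ]
r2 -> r2 + 3·r1
  [  1  -2/7  -2/7  |   1 ]
  [  0   1/7  -6/7  |  -2 ]
  [ -6     2     1  |  -8 ]
r3 -> r3 + 6·r1
  [ 1  -2/7  -2/7  |   1 ]
  [ 0   1/7  -6/7  |  -2 ]
  [ 0   2/7  -5/7  |  -2 ]
r2 -> 7·r2
  [ 1  -2/7  -2/7  |    1 ]
  [ 0     1    -6  |  -14 ]
  [ 0   2/7  -5/7  |   -2 ]
r3 -> r3 − 2/7·r2
  [ 1  -2/7  -2/7  |    1 ]
  [ 0     1    -6  |  -14 ]
  [ 0     0     1  |    2 ]
r2 -> r2 + 6·r3
  [ 1  -2/7  -2/7  |   1 ]
  [ 0     1     0  |  -2 ]
  [ 0     0     1  |   2 ]
r1 -> r1 + 2/7·r3
  [ 1  -2/7  0  |  11/7 ]
  [ 0     1  0  |    -2 ]
  [ 0     0  1  |     2 ]
r1 -> r1 + 2/7·r2
  [ 1  0  0  |   1 ]
  [ 0  1  0  |  -2 ]
  [ 0  0  1  |   2 ]
Reading off the last column: u = 1, v = -2, w = 2.

(1, -2, 2)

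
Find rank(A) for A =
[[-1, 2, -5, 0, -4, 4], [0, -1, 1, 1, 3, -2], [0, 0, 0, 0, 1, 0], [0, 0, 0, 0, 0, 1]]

R1 → -1·R1
R2 → -1·R2
R2 → R2 − 2·R4
R1 → R1 + 4·R4
R2 → R2 + 3·R3
R1 → R1 − 4·R3
R1 → R1 + 2·R2
The reduced form has 4 nonzero rows.

rank = 4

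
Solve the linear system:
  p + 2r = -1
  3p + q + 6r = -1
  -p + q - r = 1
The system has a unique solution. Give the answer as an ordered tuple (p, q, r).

(3, 2, -2)

Form the augmented matrix and row-reduce:
  [  1  0   2  |  -1 ]
  [  3  1   6  |  -1 ]
  [ -1  1  -1  |   1 ]
Subtract 3 times r1 from r2.
  [  1  0   2  |  -1 ]
  [  0  1   0  |   2 ]
  [ -1  1  -1  |   1 ]
Add r1 to r3.
  [ 1  0  2  |  -1 ]
  [ 0  1  0  |   2 ]
  [ 0  1  1  |   0 ]
Subtract r2 from r3.
  [ 1  0  2  |  -1 ]
  [ 0  1  0  |   2 ]
  [ 0  0  1  |  -2 ]
Subtract 2 times r3 from r1.
  [ 1  0  0  |   3 ]
  [ 0  1  0  |   2 ]
  [ 0  0  1  |  -2 ]
Reading off the last column: p = 3, q = 2, r = -2.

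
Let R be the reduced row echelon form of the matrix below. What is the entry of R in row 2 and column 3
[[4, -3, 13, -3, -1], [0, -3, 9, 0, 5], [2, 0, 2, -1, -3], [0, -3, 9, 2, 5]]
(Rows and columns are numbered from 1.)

Multiply R1 by 1/4.
  [ 1  -3/4  13/4  -3/4  -1/4 ]
  [ 0    -3     9     0     5 ]
  [ 2     0     2    -1    -3 ]
  [ 0    -3     9     2     5 ]
Subtract 2 times R1 from R3.
  [ 1  -3/4  13/4  -3/4  -1/4 ]
  [ 0    -3     9     0     5 ]
  [ 0   3/2  -9/2   1/2  -5/2 ]
  [ 0    -3     9     2     5 ]
Multiply R2 by -1/3.
  [ 1  -3/4  13/4  -3/4  -1/4 ]
  [ 0     1    -3     0  -5/3 ]
  [ 0   3/2  -9/2   1/2  -5/2 ]
  [ 0    -3     9     2     5 ]
Subtract 3/2 times R2 from R3.
  [ 1  -3/4  13/4  -3/4  -1/4 ]
  [ 0     1    -3     0  -5/3 ]
  [ 0     0     0   1/2     0 ]
  [ 0    -3     9     2     5 ]
Add 3 times R2 to R4.
  [ 1  -3/4  13/4  -3/4  -1/4 ]
  [ 0     1    -3     0  -5/3 ]
  [ 0     0     0   1/2     0 ]
  [ 0     0     0     2     0 ]
Multiply R3 by 2.
  [ 1  -3/4  13/4  -3/4  -1/4 ]
  [ 0     1    -3     0  -5/3 ]
  [ 0     0     0     1     0 ]
  [ 0     0     0     2     0 ]
Subtract 2 times R3 from R4.
  [ 1  -3/4  13/4  -3/4  -1/4 ]
  [ 0     1    -3     0  -5/3 ]
  [ 0     0     0     1     0 ]
  [ 0     0     0     0     0 ]
Add 3/4 times R3 to R1.
  [ 1  -3/4  13/4  0  -1/4 ]
  [ 0     1    -3  0  -5/3 ]
  [ 0     0     0  1     0 ]
  [ 0     0     0  0     0 ]
Add 3/4 times R2 to R1.
  [ 1  0   1  0  -3/2 ]
  [ 0  1  -3  0  -5/3 ]
  [ 0  0   0  1     0 ]
  [ 0  0   0  0     0 ]

-3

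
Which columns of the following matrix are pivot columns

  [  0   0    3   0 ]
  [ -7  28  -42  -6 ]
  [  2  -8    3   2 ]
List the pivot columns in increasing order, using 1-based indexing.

ρ1 <=> ρ2
  [ -7  28  -42  -6 ]
  [  0   0    3   0 ]
  [  2  -8    3   2 ]
ρ1 := -1/7·ρ1
  [ 1  -4  6  6/7 ]
  [ 0   0  3    0 ]
  [ 2  -8  3    2 ]
ρ3 := ρ3 − 2·ρ1
  [ 1  -4   6  6/7 ]
  [ 0   0   3    0 ]
  [ 0   0  -9  2/7 ]
ρ2 := 1/3·ρ2
  [ 1  -4   6  6/7 ]
  [ 0   0   1    0 ]
  [ 0   0  -9  2/7 ]
ρ3 := ρ3 + 9·ρ2
  [ 1  -4  6  6/7 ]
  [ 0   0  1    0 ]
  [ 0   0  0  2/7 ]
ρ3 := 7/2·ρ3
  [ 1  -4  6  6/7 ]
  [ 0   0  1    0 ]
  [ 0   0  0    1 ]
ρ1 := ρ1 − 6/7·ρ3
  [ 1  -4  6  0 ]
  [ 0   0  1  0 ]
  [ 0   0  0  1 ]
ρ1 := ρ1 − 6·ρ2
  [ 1  -4  0  0 ]
  [ 0   0  1  0 ]
  [ 0   0  0  1 ]
Pivot columns are the columns containing a leading 1.

1, 3, 4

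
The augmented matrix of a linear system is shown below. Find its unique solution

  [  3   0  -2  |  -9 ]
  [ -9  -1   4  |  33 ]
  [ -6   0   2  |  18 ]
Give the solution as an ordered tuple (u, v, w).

(-3, -6, 0)

R1 := 1/3·R1
  [  1   0  -2/3  |  -3 ]
  [ -9  -1     4  |  33 ]
  [ -6   0     2  |  18 ]
R2 := R2 + 9·R1
  [  1   0  -2/3  |  -3 ]
  [  0  -1    -2  |   6 ]
  [ -6   0     2  |  18 ]
R3 := R3 + 6·R1
  [ 1   0  -2/3  |  -3 ]
  [ 0  -1    -2  |   6 ]
  [ 0   0    -2  |   0 ]
R2 := -1·R2
  [ 1  0  -2/3  |  -3 ]
  [ 0  1     2  |  -6 ]
  [ 0  0    -2  |   0 ]
R3 := -1/2·R3
  [ 1  0  -2/3  |  -3 ]
  [ 0  1     2  |  -6 ]
  [ 0  0     1  |   0 ]
R2 := R2 − 2·R3
  [ 1  0  -2/3  |  -3 ]
  [ 0  1     0  |  -6 ]
  [ 0  0     1  |   0 ]
R1 := R1 + 2/3·R3
  [ 1  0  0  |  -3 ]
  [ 0  1  0  |  -6 ]
  [ 0  0  1  |   0 ]
Reading off the last column: u = -3, v = -6, w = 0.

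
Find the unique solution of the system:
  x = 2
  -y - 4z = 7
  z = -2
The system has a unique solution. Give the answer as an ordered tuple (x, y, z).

(2, 1, -2)

Form the augmented matrix and row-reduce:
  [ 1   0   0  |   2 ]
  [ 0  -1  -4  |   7 ]
  [ 0   0   1  |  -2 ]
r2 := -1·r2
  [ 1  0  0  |   2 ]
  [ 0  1  4  |  -7 ]
  [ 0  0  1  |  -2 ]
r2 := r2 − 4·r3
  [ 1  0  0  |   2 ]
  [ 0  1  0  |   1 ]
  [ 0  0  1  |  -2 ]
Reading off the last column: x = 2, y = 1, z = -2.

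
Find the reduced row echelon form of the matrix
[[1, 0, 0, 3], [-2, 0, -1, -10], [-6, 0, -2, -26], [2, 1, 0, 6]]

r2 := r2 + 2·r1
  [  1  0   0    3 ]
  [  0  0  -1   -4 ]
  [ -6  0  -2  -26 ]
  [  2  1   0    6 ]
r3 := r3 + 6·r1
  [ 1  0   0   3 ]
  [ 0  0  -1  -4 ]
  [ 0  0  -2  -8 ]
  [ 2  1   0   6 ]
r4 := r4 − 2·r1
  [ 1  0   0   3 ]
  [ 0  0  -1  -4 ]
  [ 0  0  -2  -8 ]
  [ 0  1   0   0 ]
r2 <-> r4
  [ 1  0   0   3 ]
  [ 0  1   0   0 ]
  [ 0  0  -2  -8 ]
  [ 0  0  -1  -4 ]
r3 := -1/2·r3
  [ 1  0   0   3 ]
  [ 0  1   0   0 ]
  [ 0  0   1   4 ]
  [ 0  0  -1  -4 ]
r4 := r4 + r3
  [ 1  0  0  3 ]
  [ 0  1  0  0 ]
  [ 0  0  1  4 ]
  [ 0  0  0  0 ]

[[1, 0, 0, 3], [0, 1, 0, 0], [0, 0, 1, 4], [0, 0, 0, 0]]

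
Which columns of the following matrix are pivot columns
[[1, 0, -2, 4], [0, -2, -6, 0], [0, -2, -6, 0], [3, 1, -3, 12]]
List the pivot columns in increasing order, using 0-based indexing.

ρ4 -> ρ4 − 3·ρ1
  [ 1   0  -2  4 ]
  [ 0  -2  -6  0 ]
  [ 0  -2  -6  0 ]
  [ 0   1   3  0 ]
ρ2 -> -1/2·ρ2
  [ 1   0  -2  4 ]
  [ 0   1   3  0 ]
  [ 0  -2  -6  0 ]
  [ 0   1   3  0 ]
ρ3 -> ρ3 + 2·ρ2
  [ 1  0  -2  4 ]
  [ 0  1   3  0 ]
  [ 0  0   0  0 ]
  [ 0  1   3  0 ]
ρ4 -> ρ4 − ρ2
  [ 1  0  -2  4 ]
  [ 0  1   3  0 ]
  [ 0  0   0  0 ]
  [ 0  0   0  0 ]
Pivot columns are the columns containing a leading 1.

0, 1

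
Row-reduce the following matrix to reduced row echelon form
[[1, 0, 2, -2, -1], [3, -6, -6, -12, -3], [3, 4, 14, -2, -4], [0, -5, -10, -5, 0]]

[[1, 0, 2, -2, 0], [0, 1, 2, 1, 0], [0, 0, 0, 0, 1], [0, 0, 0, 0, 0]]

ρ2 -> ρ2 − 3·ρ1
  [ 1   0    2  -2  -1 ]
  [ 0  -6  -12  -6   0 ]
  [ 3   4   14  -2  -4 ]
  [ 0  -5  -10  -5   0 ]
ρ3 -> ρ3 − 3·ρ1
  [ 1   0    2  -2  -1 ]
  [ 0  -6  -12  -6   0 ]
  [ 0   4    8   4  -1 ]
  [ 0  -5  -10  -5   0 ]
ρ2 -> -1/6·ρ2
  [ 1   0    2  -2  -1 ]
  [ 0   1    2   1   0 ]
  [ 0   4    8   4  -1 ]
  [ 0  -5  -10  -5   0 ]
ρ3 -> ρ3 − 4·ρ2
  [ 1   0    2  -2  -1 ]
  [ 0   1    2   1   0 ]
  [ 0   0    0   0  -1 ]
  [ 0  -5  -10  -5   0 ]
ρ4 -> ρ4 + 5·ρ2
  [ 1  0  2  -2  -1 ]
  [ 0  1  2   1   0 ]
  [ 0  0  0   0  -1 ]
  [ 0  0  0   0   0 ]
ρ3 -> -1·ρ3
  [ 1  0  2  -2  -1 ]
  [ 0  1  2   1   0 ]
  [ 0  0  0   0   1 ]
  [ 0  0  0   0   0 ]
ρ1 -> ρ1 + ρ3
  [ 1  0  2  -2  0 ]
  [ 0  1  2   1  0 ]
  [ 0  0  0   0  1 ]
  [ 0  0  0   0  0 ]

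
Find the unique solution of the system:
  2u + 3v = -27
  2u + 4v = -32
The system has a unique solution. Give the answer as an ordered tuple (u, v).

Form the augmented matrix and row-reduce:
  [ 2  3  |  -27 ]
  [ 2  4  |  -32 ]
R1 -> 1/2·R1
  [ 1  3/2  |  -27/2 ]
  [ 2    4  |    -32 ]
R2 -> R2 − 2·R1
  [ 1  3/2  |  -27/2 ]
  [ 0    1  |     -5 ]
R1 -> R1 − 3/2·R2
  [ 1  0  |  -6 ]
  [ 0  1  |  -5 ]
Reading off the last column: u = -6, v = -5.

(-6, -5)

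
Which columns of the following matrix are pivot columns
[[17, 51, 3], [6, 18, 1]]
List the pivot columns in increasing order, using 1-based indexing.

1, 3

R1 -> 1/17·R1
R2 -> R2 − 6·R1
R2 -> -17·R2
R1 -> R1 − 3/17·R2
Pivot columns are the columns containing a leading 1.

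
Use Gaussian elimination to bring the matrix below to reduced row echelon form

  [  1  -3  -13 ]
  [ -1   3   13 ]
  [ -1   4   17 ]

R2 ← R2 + R1
  [  1  -3  -13 ]
  [  0   0    0 ]
  [ -1   4   17 ]
R3 ← R3 + R1
  [ 1  -3  -13 ]
  [ 0   0    0 ]
  [ 0   1    4 ]
R2 <-> R3
  [ 1  -3  -13 ]
  [ 0   1    4 ]
  [ 0   0    0 ]
R1 ← R1 + 3·R2
  [ 1  0  -1 ]
  [ 0  1   4 ]
  [ 0  0   0 ]

[[1, 0, -1], [0, 1, 4], [0, 0, 0]]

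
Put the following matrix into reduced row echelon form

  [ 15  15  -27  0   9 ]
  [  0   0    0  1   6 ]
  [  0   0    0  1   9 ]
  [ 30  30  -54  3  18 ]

[[1, 1, -9/5, 0, 0], [0, 0, 0, 1, 0], [0, 0, 0, 0, 1], [0, 0, 0, 0, 0]]

r1 → 1/15·r1
r4 → r4 − 30·r1
r3 → r3 − r2
r4 → r4 − 3·r2
r3 → 1/3·r3
r4 → r4 + 18·r3
r2 → r2 − 6·r3
r1 → r1 − 3/5·r3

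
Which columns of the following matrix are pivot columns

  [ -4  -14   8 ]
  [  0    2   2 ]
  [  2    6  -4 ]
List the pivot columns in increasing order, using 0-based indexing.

0, 1, 2

Multiply r1 by -1/4.
Subtract 2 times r1 from r3.
Multiply r2 by 1/2.
Add r2 to r3.
Subtract r3 from r2.
Add 2 times r3 to r1.
Subtract 7/2 times r2 from r1.
Pivot columns are the columns containing a leading 1.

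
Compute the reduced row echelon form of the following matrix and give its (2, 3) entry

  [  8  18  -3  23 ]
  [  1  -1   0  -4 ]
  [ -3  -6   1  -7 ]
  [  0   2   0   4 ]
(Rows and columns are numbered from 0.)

R1 := 1/8·R1
  [  1  9/4  -3/8  23/8 ]
  [  1   -1     0    -4 ]
  [ -3   -6     1    -7 ]
  [  0    2     0     4 ]
R2 := R2 − R1
  [  1    9/4  -3/8   23/8 ]
  [  0  -13/4   3/8  -55/8 ]
  [ -3     -6     1     -7 ]
  [  0      2     0      4 ]
R3 := R3 + 3·R1
  [ 1    9/4  -3/8   23/8 ]
  [ 0  -13/4   3/8  -55/8 ]
  [ 0    3/4  -1/8   13/8 ]
  [ 0      2     0      4 ]
R2 := -4/13·R2
  [ 1  9/4   -3/8   23/8 ]
  [ 0    1  -3/26  55/26 ]
  [ 0  3/4   -1/8   13/8 ]
  [ 0    2      0      4 ]
R3 := R3 − 3/4·R2
  [ 1  9/4   -3/8   23/8 ]
  [ 0    1  -3/26  55/26 ]
  [ 0    0  -1/26   1/26 ]
  [ 0    2      0      4 ]
R4 := R4 − 2·R2
  [ 1  9/4   -3/8   23/8 ]
  [ 0    1  -3/26  55/26 ]
  [ 0    0  -1/26   1/26 ]
  [ 0    0   3/13  -3/13 ]
R3 := -26·R3
  [ 1  9/4   -3/8   23/8 ]
  [ 0    1  -3/26  55/26 ]
  [ 0    0      1     -1 ]
  [ 0    0   3/13  -3/13 ]
R4 := R4 − 3/13·R3
  [ 1  9/4   -3/8   23/8 ]
  [ 0    1  -3/26  55/26 ]
  [ 0    0      1     -1 ]
  [ 0    0      0      0 ]
R2 := R2 + 3/26·R3
  [ 1  9/4  -3/8  23/8 ]
  [ 0    1     0     2 ]
  [ 0    0     1    -1 ]
  [ 0    0     0     0 ]
R1 := R1 + 3/8·R3
  [ 1  9/4  0  5/2 ]
  [ 0    1  0    2 ]
  [ 0    0  1   -1 ]
  [ 0    0  0    0 ]
R1 := R1 − 9/4·R2
  [ 1  0  0  -2 ]
  [ 0  1  0   2 ]
  [ 0  0  1  -1 ]
  [ 0  0  0   0 ]

-1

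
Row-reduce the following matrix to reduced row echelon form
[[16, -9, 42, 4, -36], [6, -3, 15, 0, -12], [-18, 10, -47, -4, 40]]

[[1, 0, 3/2, -2, 0], [0, 1, -2, -4, 4], [0, 0, 0, 0, 0]]

Multiply R1 by 1/16.
  [   1  -9/16  21/8  1/4  -9/4 ]
  [   6     -3    15    0   -12 ]
  [ -18     10   -47   -4    40 ]
Subtract 6 times R1 from R2.
  [   1  -9/16  21/8   1/4  -9/4 ]
  [   0    3/8  -3/4  -3/2   3/2 ]
  [ -18     10   -47    -4    40 ]
Add 18 times R1 to R3.
  [ 1  -9/16  21/8   1/4  -9/4 ]
  [ 0    3/8  -3/4  -3/2   3/2 ]
  [ 0   -1/8   1/4   1/2  -1/2 ]
Multiply R2 by 8/3.
  [ 1  -9/16  21/8  1/4  -9/4 ]
  [ 0      1    -2   -4     4 ]
  [ 0   -1/8   1/4  1/2  -1/2 ]
Add 1/8 times R2 to R3.
  [ 1  -9/16  21/8  1/4  -9/4 ]
  [ 0      1    -2   -4     4 ]
  [ 0      0     0    0     0 ]
Add 9/16 times R2 to R1.
  [ 1  0  3/2  -2  0 ]
  [ 0  1   -2  -4  4 ]
  [ 0  0    0   0  0 ]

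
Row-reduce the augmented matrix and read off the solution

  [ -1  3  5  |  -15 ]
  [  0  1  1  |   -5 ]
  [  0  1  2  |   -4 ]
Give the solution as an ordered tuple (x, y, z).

(2, -6, 1)

ρ1 → -1·ρ1
  [ 1  -3  -5  |  15 ]
  [ 0   1   1  |  -5 ]
  [ 0   1   2  |  -4 ]
ρ3 → ρ3 − ρ2
  [ 1  -3  -5  |  15 ]
  [ 0   1   1  |  -5 ]
  [ 0   0   1  |   1 ]
ρ2 → ρ2 − ρ3
  [ 1  -3  -5  |  15 ]
  [ 0   1   0  |  -6 ]
  [ 0   0   1  |   1 ]
ρ1 → ρ1 + 5·ρ3
  [ 1  -3  0  |  20 ]
  [ 0   1  0  |  -6 ]
  [ 0   0  1  |   1 ]
ρ1 → ρ1 + 3·ρ2
  [ 1  0  0  |   2 ]
  [ 0  1  0  |  -6 ]
  [ 0  0  1  |   1 ]
Reading off the last column: x = 2, y = -6, z = 1.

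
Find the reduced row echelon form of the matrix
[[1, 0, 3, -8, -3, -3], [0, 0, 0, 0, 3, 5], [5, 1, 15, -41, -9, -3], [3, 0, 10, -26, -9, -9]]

ρ3 := ρ3 − 5·ρ1
ρ4 := ρ4 − 3·ρ1
ρ2 ↔ ρ3
ρ3 ↔ ρ4
ρ4 := 1/3·ρ4
ρ2 := ρ2 − 6·ρ4
ρ1 := ρ1 + 3·ρ4
ρ1 := ρ1 − 3·ρ3

[[1, 0, 0, -2, 0, 2], [0, 1, 0, -1, 0, 2], [0, 0, 1, -2, 0, 0], [0, 0, 0, 0, 1, 5/3]]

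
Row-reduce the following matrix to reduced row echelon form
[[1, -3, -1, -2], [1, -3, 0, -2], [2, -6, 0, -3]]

ρ2 := ρ2 − ρ1
  [ 1  -3  -1  -2 ]
  [ 0   0   1   0 ]
  [ 2  -6   0  -3 ]
ρ3 := ρ3 − 2·ρ1
  [ 1  -3  -1  -2 ]
  [ 0   0   1   0 ]
  [ 0   0   2   1 ]
ρ3 := ρ3 − 2·ρ2
  [ 1  -3  -1  -2 ]
  [ 0   0   1   0 ]
  [ 0   0   0   1 ]
ρ1 := ρ1 + 2·ρ3
  [ 1  -3  -1  0 ]
  [ 0   0   1  0 ]
  [ 0   0   0  1 ]
ρ1 := ρ1 + ρ2
  [ 1  -3  0  0 ]
  [ 0   0  1  0 ]
  [ 0   0  0  1 ]

[[1, -3, 0, 0], [0, 0, 1, 0], [0, 0, 0, 1]]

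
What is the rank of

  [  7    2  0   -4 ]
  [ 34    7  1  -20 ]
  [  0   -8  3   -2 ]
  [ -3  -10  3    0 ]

rank = 4

r1 := 1/7·r1
  [  1  2/7  0  -4/7 ]
  [ 34    7  1   -20 ]
  [  0   -8  3    -2 ]
  [ -3  -10  3     0 ]
r2 := r2 − 34·r1
  [  1    2/7  0  -4/7 ]
  [  0  -19/7  1  -4/7 ]
  [  0     -8  3    -2 ]
  [ -3    -10  3     0 ]
r4 := r4 + 3·r1
  [ 1    2/7  0   -4/7 ]
  [ 0  -19/7  1   -4/7 ]
  [ 0     -8  3     -2 ]
  [ 0  -64/7  3  -12/7 ]
r2 := -7/19·r2
  [ 1    2/7      0   -4/7 ]
  [ 0      1  -7/19   4/19 ]
  [ 0     -8      3     -2 ]
  [ 0  -64/7      3  -12/7 ]
r3 := r3 + 8·r2
  [ 1    2/7      0   -4/7 ]
  [ 0      1  -7/19   4/19 ]
  [ 0      0   1/19  -6/19 ]
  [ 0  -64/7      3  -12/7 ]
r4 := r4 + 64/7·r2
  [ 1  2/7      0   -4/7 ]
  [ 0    1  -7/19   4/19 ]
  [ 0    0   1/19  -6/19 ]
  [ 0    0  -7/19   4/19 ]
r3 := 19·r3
  [ 1  2/7      0  -4/7 ]
  [ 0    1  -7/19  4/19 ]
  [ 0    0      1    -6 ]
  [ 0    0  -7/19  4/19 ]
r4 := r4 + 7/19·r3
  [ 1  2/7      0  -4/7 ]
  [ 0    1  -7/19  4/19 ]
  [ 0    0      1    -6 ]
  [ 0    0      0    -2 ]
r4 := -1/2·r4
  [ 1  2/7      0  -4/7 ]
  [ 0    1  -7/19  4/19 ]
  [ 0    0      1    -6 ]
  [ 0    0      0     1 ]
r3 := r3 + 6·r4
  [ 1  2/7      0  -4/7 ]
  [ 0    1  -7/19  4/19 ]
  [ 0    0      1     0 ]
  [ 0    0      0     1 ]
r2 := r2 − 4/19·r4
  [ 1  2/7      0  -4/7 ]
  [ 0    1  -7/19     0 ]
  [ 0    0      1     0 ]
  [ 0    0      0     1 ]
r1 := r1 + 4/7·r4
  [ 1  2/7      0  0 ]
  [ 0    1  -7/19  0 ]
  [ 0    0      1  0 ]
  [ 0    0      0  1 ]
r2 := r2 + 7/19·r3
  [ 1  2/7  0  0 ]
  [ 0    1  0  0 ]
  [ 0    0  1  0 ]
  [ 0    0  0  1 ]
r1 := r1 − 2/7·r2
  [ 1  0  0  0 ]
  [ 0  1  0  0 ]
  [ 0  0  1  0 ]
  [ 0  0  0  1 ]
The reduced form has 4 nonzero rows.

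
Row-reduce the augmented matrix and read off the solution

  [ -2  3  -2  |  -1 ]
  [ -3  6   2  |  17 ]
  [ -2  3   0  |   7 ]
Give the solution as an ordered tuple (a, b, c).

(-5, -1, 4)

R1 := -1/2·R1
  [  1  -3/2  1  |  1/2 ]
  [ -3     6  2  |   17 ]
  [ -2     3  0  |    7 ]
R2 := R2 + 3·R1
  [  1  -3/2  1  |   1/2 ]
  [  0   3/2  5  |  37/2 ]
  [ -2     3  0  |     7 ]
R3 := R3 + 2·R1
  [ 1  -3/2  1  |   1/2 ]
  [ 0   3/2  5  |  37/2 ]
  [ 0     0  2  |     8 ]
R2 := 2/3·R2
  [ 1  -3/2     1  |   1/2 ]
  [ 0     1  10/3  |  37/3 ]
  [ 0     0     2  |     8 ]
R3 := 1/2·R3
  [ 1  -3/2     1  |   1/2 ]
  [ 0     1  10/3  |  37/3 ]
  [ 0     0     1  |     4 ]
R2 := R2 − 10/3·R3
  [ 1  -3/2  1  |  1/2 ]
  [ 0     1  0  |   -1 ]
  [ 0     0  1  |    4 ]
R1 := R1 − R3
  [ 1  -3/2  0  |  -7/2 ]
  [ 0     1  0  |    -1 ]
  [ 0     0  1  |     4 ]
R1 := R1 + 3/2·R2
  [ 1  0  0  |  -5 ]
  [ 0  1  0  |  -1 ]
  [ 0  0  1  |   4 ]
Reading off the last column: a = -5, b = -1, c = 4.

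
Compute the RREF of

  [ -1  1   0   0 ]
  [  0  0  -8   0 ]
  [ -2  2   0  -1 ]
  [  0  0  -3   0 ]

[[1, -1, 0, 0], [0, 0, 1, 0], [0, 0, 0, 1], [0, 0, 0, 0]]

R1 ← -1·R1
  [  1  -1   0   0 ]
  [  0   0  -8   0 ]
  [ -2   2   0  -1 ]
  [  0   0  -3   0 ]
R3 ← R3 + 2·R1
  [ 1  -1   0   0 ]
  [ 0   0  -8   0 ]
  [ 0   0   0  -1 ]
  [ 0   0  -3   0 ]
R2 ← -1/8·R2
  [ 1  -1   0   0 ]
  [ 0   0   1   0 ]
  [ 0   0   0  -1 ]
  [ 0   0  -3   0 ]
R4 ← R4 + 3·R2
  [ 1  -1  0   0 ]
  [ 0   0  1   0 ]
  [ 0   0  0  -1 ]
  [ 0   0  0   0 ]
R3 ← -1·R3
  [ 1  -1  0  0 ]
  [ 0   0  1  0 ]
  [ 0   0  0  1 ]
  [ 0   0  0  0 ]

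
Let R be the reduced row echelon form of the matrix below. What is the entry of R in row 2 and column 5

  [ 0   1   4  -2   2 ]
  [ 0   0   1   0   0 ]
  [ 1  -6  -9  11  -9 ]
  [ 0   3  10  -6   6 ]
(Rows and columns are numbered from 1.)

r1 <-> r3
r2 <-> r3
r4 ← r4 − 3·r2
r4 ← r4 + 2·r3
r2 ← r2 − 4·r3
r1 ← r1 + 9·r3
r1 ← r1 + 6·r2

2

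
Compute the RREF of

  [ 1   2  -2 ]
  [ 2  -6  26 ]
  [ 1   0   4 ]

Subtract 2 times R1 from R2.
  [ 1    2  -2 ]
  [ 0  -10  30 ]
  [ 1    0   4 ]
Subtract R1 from R3.
  [ 1    2  -2 ]
  [ 0  -10  30 ]
  [ 0   -2   6 ]
Multiply R2 by -1/10.
  [ 1   2  -2 ]
  [ 0   1  -3 ]
  [ 0  -2   6 ]
Add 2 times R2 to R3.
  [ 1  2  -2 ]
  [ 0  1  -3 ]
  [ 0  0   0 ]
Subtract 2 times R2 from R1.
  [ 1  0   4 ]
  [ 0  1  -3 ]
  [ 0  0   0 ]

[[1, 0, 4], [0, 1, -3], [0, 0, 0]]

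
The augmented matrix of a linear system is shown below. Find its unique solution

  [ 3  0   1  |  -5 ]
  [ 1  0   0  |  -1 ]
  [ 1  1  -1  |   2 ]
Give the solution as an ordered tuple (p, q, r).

(-1, 1, -2)

R1 := 1/3·R1
R2 := R2 − R1
R3 := R3 − R1
R2 <=> R3
R3 := -3·R3
R2 := R2 + 4/3·R3
R1 := R1 − 1/3·R3
Reading off the last column: p = -1, q = 1, r = -2.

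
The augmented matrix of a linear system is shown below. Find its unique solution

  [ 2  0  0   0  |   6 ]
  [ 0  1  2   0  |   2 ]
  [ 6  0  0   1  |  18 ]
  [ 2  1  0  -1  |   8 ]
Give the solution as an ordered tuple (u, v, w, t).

(3, 2, 0, 0)

Multiply ρ1 by 1/2.
  [ 1  0  0   0  |   3 ]
  [ 0  1  2   0  |   2 ]
  [ 6  0  0   1  |  18 ]
  [ 2  1  0  -1  |   8 ]
Subtract 6 times ρ1 from ρ3.
  [ 1  0  0   0  |  3 ]
  [ 0  1  2   0  |  2 ]
  [ 0  0  0   1  |  0 ]
  [ 2  1  0  -1  |  8 ]
Subtract 2 times ρ1 from ρ4.
  [ 1  0  0   0  |  3 ]
  [ 0  1  2   0  |  2 ]
  [ 0  0  0   1  |  0 ]
  [ 0  1  0  -1  |  2 ]
Subtract ρ2 from ρ4.
  [ 1  0   0   0  |  3 ]
  [ 0  1   2   0  |  2 ]
  [ 0  0   0   1  |  0 ]
  [ 0  0  -2  -1  |  0 ]
Swap ρ3 and ρ4.
  [ 1  0   0   0  |  3 ]
  [ 0  1   2   0  |  2 ]
  [ 0  0  -2  -1  |  0 ]
  [ 0  0   0   1  |  0 ]
Multiply ρ3 by -1/2.
  [ 1  0  0    0  |  3 ]
  [ 0  1  2    0  |  2 ]
  [ 0  0  1  1/2  |  0 ]
  [ 0  0  0    1  |  0 ]
Subtract 1/2 times ρ4 from ρ3.
  [ 1  0  0  0  |  3 ]
  [ 0  1  2  0  |  2 ]
  [ 0  0  1  0  |  0 ]
  [ 0  0  0  1  |  0 ]
Subtract 2 times ρ3 from ρ2.
  [ 1  0  0  0  |  3 ]
  [ 0  1  0  0  |  2 ]
  [ 0  0  1  0  |  0 ]
  [ 0  0  0  1  |  0 ]
Reading off the last column: u = 3, v = 2, w = 0, t = 0.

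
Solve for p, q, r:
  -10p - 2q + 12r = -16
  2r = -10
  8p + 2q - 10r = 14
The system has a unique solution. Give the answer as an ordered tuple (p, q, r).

Form the augmented matrix and row-reduce:
  [ -10  -2   12  |  -16 ]
  [   0   0    2  |  -10 ]
  [   8   2  -10  |   14 ]
R1 := -1/10·R1
  [ 1  1/5  -6/5  |  8/5 ]
  [ 0    0     2  |  -10 ]
  [ 8    2   -10  |   14 ]
R3 := R3 − 8·R1
  [ 1  1/5  -6/5  |  8/5 ]
  [ 0    0     2  |  -10 ]
  [ 0  2/5  -2/5  |  6/5 ]
R2 ↔ R3
  [ 1  1/5  -6/5  |  8/5 ]
  [ 0  2/5  -2/5  |  6/5 ]
  [ 0    0     2  |  -10 ]
R2 := 5/2·R2
  [ 1  1/5  -6/5  |  8/5 ]
  [ 0    1    -1  |    3 ]
  [ 0    0     2  |  -10 ]
R3 := 1/2·R3
  [ 1  1/5  -6/5  |  8/5 ]
  [ 0    1    -1  |    3 ]
  [ 0    0     1  |   -5 ]
R2 := R2 + R3
  [ 1  1/5  -6/5  |  8/5 ]
  [ 0    1     0  |   -2 ]
  [ 0    0     1  |   -5 ]
R1 := R1 + 6/5·R3
  [ 1  1/5  0  |  -22/5 ]
  [ 0    1  0  |     -2 ]
  [ 0    0  1  |     -5 ]
R1 := R1 − 1/5·R2
  [ 1  0  0  |  -4 ]
  [ 0  1  0  |  -2 ]
  [ 0  0  1  |  -5 ]
Reading off the last column: p = -4, q = -2, r = -5.

(-4, -2, -5)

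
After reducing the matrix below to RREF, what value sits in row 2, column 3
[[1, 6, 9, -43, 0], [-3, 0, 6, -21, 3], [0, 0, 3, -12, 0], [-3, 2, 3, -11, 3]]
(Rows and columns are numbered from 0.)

-4

r2 → r2 + 3·r1
  [  1   6   9   -43  0 ]
  [  0  18  33  -150  3 ]
  [  0   0   3   -12  0 ]
  [ -3   2   3   -11  3 ]
r4 → r4 + 3·r1
  [ 1   6   9   -43  0 ]
  [ 0  18  33  -150  3 ]
  [ 0   0   3   -12  0 ]
  [ 0  20  30  -140  3 ]
r2 → 1/18·r2
  [ 1   6     9    -43    0 ]
  [ 0   1  11/6  -25/3  1/6 ]
  [ 0   0     3    -12    0 ]
  [ 0  20    30   -140    3 ]
r4 → r4 − 20·r2
  [ 1  6      9    -43     0 ]
  [ 0  1   11/6  -25/3   1/6 ]
  [ 0  0      3    -12     0 ]
  [ 0  0  -20/3   80/3  -1/3 ]
r3 → 1/3·r3
  [ 1  6      9    -43     0 ]
  [ 0  1   11/6  -25/3   1/6 ]
  [ 0  0      1     -4     0 ]
  [ 0  0  -20/3   80/3  -1/3 ]
r4 → r4 + 20/3·r3
  [ 1  6     9    -43     0 ]
  [ 0  1  11/6  -25/3   1/6 ]
  [ 0  0     1     -4     0 ]
  [ 0  0     0      0  -1/3 ]
r4 → -3·r4
  [ 1  6     9    -43    0 ]
  [ 0  1  11/6  -25/3  1/6 ]
  [ 0  0     1     -4    0 ]
  [ 0  0     0      0    1 ]
r2 → r2 − 1/6·r4
  [ 1  6     9    -43  0 ]
  [ 0  1  11/6  -25/3  0 ]
  [ 0  0     1     -4  0 ]
  [ 0  0     0      0  1 ]
r2 → r2 − 11/6·r3
  [ 1  6  9  -43  0 ]
  [ 0  1  0   -1  0 ]
  [ 0  0  1   -4  0 ]
  [ 0  0  0    0  1 ]
r1 → r1 − 9·r3
  [ 1  6  0  -7  0 ]
  [ 0  1  0  -1  0 ]
  [ 0  0  1  -4  0 ]
  [ 0  0  0   0  1 ]
r1 → r1 − 6·r2
  [ 1  0  0  -1  0 ]
  [ 0  1  0  -1  0 ]
  [ 0  0  1  -4  0 ]
  [ 0  0  0   0  1 ]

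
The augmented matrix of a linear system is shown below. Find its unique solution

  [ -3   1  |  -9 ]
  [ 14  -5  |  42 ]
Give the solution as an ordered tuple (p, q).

(3, 0)

r1 := -1/3·r1
  [  1  -1/3  |   3 ]
  [ 14    -5  |  42 ]
r2 := r2 − 14·r1
  [ 1  -1/3  |  3 ]
  [ 0  -1/3  |  0 ]
r2 := -3·r2
  [ 1  -1/3  |  3 ]
  [ 0     1  |  0 ]
r1 := r1 + 1/3·r2
  [ 1  0  |  3 ]
  [ 0  1  |  0 ]
Reading off the last column: p = 3, q = 0.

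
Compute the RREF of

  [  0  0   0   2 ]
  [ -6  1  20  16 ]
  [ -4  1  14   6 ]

[[1, 0, -3, 0], [0, 1, 2, 0], [0, 0, 0, 1]]

R1 <=> R2
  [ -6  1  20  16 ]
  [  0  0   0   2 ]
  [ -4  1  14   6 ]
R1 := -1/6·R1
  [  1  -1/6  -10/3  -8/3 ]
  [  0     0      0     2 ]
  [ -4     1     14     6 ]
R3 := R3 + 4·R1
  [ 1  -1/6  -10/3   -8/3 ]
  [ 0     0      0      2 ]
  [ 0   1/3    2/3  -14/3 ]
R2 <=> R3
  [ 1  -1/6  -10/3   -8/3 ]
  [ 0   1/3    2/3  -14/3 ]
  [ 0     0      0      2 ]
R2 := 3·R2
  [ 1  -1/6  -10/3  -8/3 ]
  [ 0     1      2   -14 ]
  [ 0     0      0     2 ]
R3 := 1/2·R3
  [ 1  -1/6  -10/3  -8/3 ]
  [ 0     1      2   -14 ]
  [ 0     0      0     1 ]
R2 := R2 + 14·R3
  [ 1  -1/6  -10/3  -8/3 ]
  [ 0     1      2     0 ]
  [ 0     0      0     1 ]
R1 := R1 + 8/3·R3
  [ 1  -1/6  -10/3  0 ]
  [ 0     1      2  0 ]
  [ 0     0      0  1 ]
R1 := R1 + 1/6·R2
  [ 1  0  -3  0 ]
  [ 0  1   2  0 ]
  [ 0  0   0  1 ]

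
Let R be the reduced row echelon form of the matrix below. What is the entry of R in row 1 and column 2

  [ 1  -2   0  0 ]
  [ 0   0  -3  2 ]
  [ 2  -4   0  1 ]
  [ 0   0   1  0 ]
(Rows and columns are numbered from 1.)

-2

r3 ← r3 − 2·r1
  [ 1  -2   0  0 ]
  [ 0   0  -3  2 ]
  [ 0   0   0  1 ]
  [ 0   0   1  0 ]
r2 ← -1/3·r2
  [ 1  -2  0     0 ]
  [ 0   0  1  -2/3 ]
  [ 0   0  0     1 ]
  [ 0   0  1     0 ]
r4 ← r4 − r2
  [ 1  -2  0     0 ]
  [ 0   0  1  -2/3 ]
  [ 0   0  0     1 ]
  [ 0   0  0   2/3 ]
r4 ← r4 − 2/3·r3
  [ 1  -2  0     0 ]
  [ 0   0  1  -2/3 ]
  [ 0   0  0     1 ]
  [ 0   0  0     0 ]
r2 ← r2 + 2/3·r3
  [ 1  -2  0  0 ]
  [ 0   0  1  0 ]
  [ 0   0  0  1 ]
  [ 0   0  0  0 ]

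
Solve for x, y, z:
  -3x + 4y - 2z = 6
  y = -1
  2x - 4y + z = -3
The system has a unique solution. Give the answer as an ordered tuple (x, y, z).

Form the augmented matrix and row-reduce:
  [ -3   4  -2  |   6 ]
  [  0   1   0  |  -1 ]
  [  2  -4   1  |  -3 ]
R1 -> -1/3·R1
  [ 1  -4/3  2/3  |  -2 ]
  [ 0     1    0  |  -1 ]
  [ 2    -4    1  |  -3 ]
R3 -> R3 − 2·R1
  [ 1  -4/3   2/3  |  -2 ]
  [ 0     1     0  |  -1 ]
  [ 0  -4/3  -1/3  |   1 ]
R3 -> R3 + 4/3·R2
  [ 1  -4/3   2/3  |    -2 ]
  [ 0     1     0  |    -1 ]
  [ 0     0  -1/3  |  -1/3 ]
R3 -> -3·R3
  [ 1  -4/3  2/3  |  -2 ]
  [ 0     1    0  |  -1 ]
  [ 0     0    1  |   1 ]
R1 -> R1 − 2/3·R3
  [ 1  -4/3  0  |  -8/3 ]
  [ 0     1  0  |    -1 ]
  [ 0     0  1  |     1 ]
R1 -> R1 + 4/3·R2
  [ 1  0  0  |  -4 ]
  [ 0  1  0  |  -1 ]
  [ 0  0  1  |   1 ]
Reading off the last column: x = -4, y = -1, z = 1.

(-4, -1, 1)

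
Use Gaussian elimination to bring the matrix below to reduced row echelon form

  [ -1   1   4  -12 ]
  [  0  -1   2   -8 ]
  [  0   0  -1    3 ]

r1 → -1·r1
  [ 1  -1  -4  12 ]
  [ 0  -1   2  -8 ]
  [ 0   0  -1   3 ]
r2 → -1·r2
  [ 1  -1  -4  12 ]
  [ 0   1  -2   8 ]
  [ 0   0  -1   3 ]
r3 → -1·r3
  [ 1  -1  -4  12 ]
  [ 0   1  -2   8 ]
  [ 0   0   1  -3 ]
r2 → r2 + 2·r3
  [ 1  -1  -4  12 ]
  [ 0   1   0   2 ]
  [ 0   0   1  -3 ]
r1 → r1 + 4·r3
  [ 1  -1  0   0 ]
  [ 0   1  0   2 ]
  [ 0   0  1  -3 ]
r1 → r1 + r2
  [ 1  0  0   2 ]
  [ 0  1  0   2 ]
  [ 0  0  1  -3 ]

[[1, 0, 0, 2], [0, 1, 0, 2], [0, 0, 1, -3]]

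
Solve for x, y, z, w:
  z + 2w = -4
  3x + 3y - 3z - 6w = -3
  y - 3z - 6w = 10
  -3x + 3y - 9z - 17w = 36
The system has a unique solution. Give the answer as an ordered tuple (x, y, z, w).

Form the augmented matrix and row-reduce:
  [  0  0   1    2  |  -4 ]
  [  3  3  -3   -6  |  -3 ]
  [  0  1  -3   -6  |  10 ]
  [ -3  3  -9  -17  |  36 ]
Swap ρ1 and ρ2.
Multiply ρ1 by 1/3.
Add 3 times ρ1 to ρ4.
Swap ρ2 and ρ3.
Subtract 6 times ρ2 from ρ4.
Subtract 6 times ρ3 from ρ4.
Subtract 2 times ρ4 from ρ3.
Add 6 times ρ4 to ρ2.
Add 2 times ρ4 to ρ1.
Add 3 times ρ3 to ρ2.
Add ρ3 to ρ1.
Subtract ρ2 from ρ1.
Reading off the last column: x = -3, y = -2, z = 2, w = -3.

(-3, -2, 2, -3)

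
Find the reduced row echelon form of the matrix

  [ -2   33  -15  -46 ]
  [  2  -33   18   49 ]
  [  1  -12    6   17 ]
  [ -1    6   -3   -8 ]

[[1, 0, 0, -1], [0, 1, 0, -1], [0, 0, 1, 1], [0, 0, 0, 0]]

r1 -> -1/2·r1
  [  1  -33/2  15/2  23 ]
  [  2    -33    18  49 ]
  [  1    -12     6  17 ]
  [ -1      6    -3  -8 ]
r2 -> r2 − 2·r1
  [  1  -33/2  15/2  23 ]
  [  0      0     3   3 ]
  [  1    -12     6  17 ]
  [ -1      6    -3  -8 ]
r3 -> r3 − r1
  [  1  -33/2  15/2  23 ]
  [  0      0     3   3 ]
  [  0    9/2  -3/2  -6 ]
  [ -1      6    -3  -8 ]
r4 -> r4 + r1
  [ 1  -33/2  15/2  23 ]
  [ 0      0     3   3 ]
  [ 0    9/2  -3/2  -6 ]
  [ 0  -21/2   9/2  15 ]
r2 <=> r3
  [ 1  -33/2  15/2  23 ]
  [ 0    9/2  -3/2  -6 ]
  [ 0      0     3   3 ]
  [ 0  -21/2   9/2  15 ]
r2 -> 2/9·r2
  [ 1  -33/2  15/2    23 ]
  [ 0      1  -1/3  -4/3 ]
  [ 0      0     3     3 ]
  [ 0  -21/2   9/2    15 ]
r4 -> r4 + 21/2·r2
  [ 1  -33/2  15/2    23 ]
  [ 0      1  -1/3  -4/3 ]
  [ 0      0     3     3 ]
  [ 0      0     1     1 ]
r3 -> 1/3·r3
  [ 1  -33/2  15/2    23 ]
  [ 0      1  -1/3  -4/3 ]
  [ 0      0     1     1 ]
  [ 0      0     1     1 ]
r4 -> r4 − r3
  [ 1  -33/2  15/2    23 ]
  [ 0      1  -1/3  -4/3 ]
  [ 0      0     1     1 ]
  [ 0      0     0     0 ]
r2 -> r2 + 1/3·r3
  [ 1  -33/2  15/2  23 ]
  [ 0      1     0  -1 ]
  [ 0      0     1   1 ]
  [ 0      0     0   0 ]
r1 -> r1 − 15/2·r3
  [ 1  -33/2  0  31/2 ]
  [ 0      1  0    -1 ]
  [ 0      0  1     1 ]
  [ 0      0  0     0 ]
r1 -> r1 + 33/2·r2
  [ 1  0  0  -1 ]
  [ 0  1  0  -1 ]
  [ 0  0  1   1 ]
  [ 0  0  0   0 ]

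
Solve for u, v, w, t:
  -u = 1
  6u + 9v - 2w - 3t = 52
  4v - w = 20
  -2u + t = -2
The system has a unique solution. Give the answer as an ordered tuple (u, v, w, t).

Form the augmented matrix and row-reduce:
  [ -1  0   0   0  |   1 ]
  [  6  9  -2  -3  |  52 ]
  [  0  4  -1   0  |  20 ]
  [ -2  0   0   1  |  -2 ]
ρ1 := -1·ρ1
ρ2 := ρ2 − 6·ρ1
ρ4 := ρ4 + 2·ρ1
ρ2 := 1/9·ρ2
ρ3 := ρ3 − 4·ρ2
ρ3 := -9·ρ3
ρ3 := ρ3 + 12·ρ4
ρ2 := ρ2 + 1/3·ρ4
ρ2 := ρ2 + 2/9·ρ3
Reading off the last column: u = -1, v = 6, w = 4, t = -4.

(-1, 6, 4, -4)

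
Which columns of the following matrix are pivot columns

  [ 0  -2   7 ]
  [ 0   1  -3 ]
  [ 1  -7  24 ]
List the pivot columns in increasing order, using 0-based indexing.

ρ1 <-> ρ3
  [ 1  -7  24 ]
  [ 0   1  -3 ]
  [ 0  -2   7 ]
ρ3 -> ρ3 + 2·ρ2
  [ 1  -7  24 ]
  [ 0   1  -3 ]
  [ 0   0   1 ]
ρ2 -> ρ2 + 3·ρ3
  [ 1  -7  24 ]
  [ 0   1   0 ]
  [ 0   0   1 ]
ρ1 -> ρ1 − 24·ρ3
  [ 1  -7  0 ]
  [ 0   1  0 ]
  [ 0   0  1 ]
ρ1 -> ρ1 + 7·ρ2
  [ 1  0  0 ]
  [ 0  1  0 ]
  [ 0  0  1 ]
Pivot columns are the columns containing a leading 1.

0, 1, 2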